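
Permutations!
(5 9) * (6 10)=[0, 1, 2, 3, 4, 9, 10, 7, 8, 5, 6]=(5 9)(6 10)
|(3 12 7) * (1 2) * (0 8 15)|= |(0 8 15)(1 2)(3 12 7)|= 6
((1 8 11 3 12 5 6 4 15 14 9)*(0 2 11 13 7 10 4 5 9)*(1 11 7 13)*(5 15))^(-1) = (0 14 15 6 5 4 10 7 2)(1 8)(3 11 9 12)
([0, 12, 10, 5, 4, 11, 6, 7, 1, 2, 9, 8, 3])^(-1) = (1 8 11 5 3 12)(2 9 10)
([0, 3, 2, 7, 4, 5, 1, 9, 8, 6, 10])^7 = (10)(1 7 6 3 9)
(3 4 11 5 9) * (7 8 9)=[0, 1, 2, 4, 11, 7, 6, 8, 9, 3, 10, 5]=(3 4 11 5 7 8 9)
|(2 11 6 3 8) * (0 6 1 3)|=|(0 6)(1 3 8 2 11)|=10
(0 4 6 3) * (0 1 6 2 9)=(0 4 2 9)(1 6 3)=[4, 6, 9, 1, 2, 5, 3, 7, 8, 0]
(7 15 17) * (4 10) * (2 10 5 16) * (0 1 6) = (0 1 6)(2 10 4 5 16)(7 15 17) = [1, 6, 10, 3, 5, 16, 0, 15, 8, 9, 4, 11, 12, 13, 14, 17, 2, 7]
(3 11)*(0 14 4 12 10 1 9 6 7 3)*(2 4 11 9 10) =(0 14 11)(1 10)(2 4 12)(3 9 6 7) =[14, 10, 4, 9, 12, 5, 7, 3, 8, 6, 1, 0, 2, 13, 11]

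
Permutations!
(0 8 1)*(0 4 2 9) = [8, 4, 9, 3, 2, 5, 6, 7, 1, 0] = (0 8 1 4 2 9)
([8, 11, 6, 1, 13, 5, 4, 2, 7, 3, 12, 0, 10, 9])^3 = (0 2 13 1 8 6 9 11 7 4 3)(10 12)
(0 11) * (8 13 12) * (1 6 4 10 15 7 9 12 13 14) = (0 11)(1 6 4 10 15 7 9 12 8 14) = [11, 6, 2, 3, 10, 5, 4, 9, 14, 12, 15, 0, 8, 13, 1, 7]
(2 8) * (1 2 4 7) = (1 2 8 4 7) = [0, 2, 8, 3, 7, 5, 6, 1, 4]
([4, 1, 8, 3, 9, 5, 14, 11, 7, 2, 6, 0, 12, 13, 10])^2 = [9, 1, 7, 3, 2, 5, 10, 0, 11, 8, 14, 4, 12, 13, 6]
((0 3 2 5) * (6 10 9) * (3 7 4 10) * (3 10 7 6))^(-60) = ((0 6 10 9 3 2 5)(4 7))^(-60) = (0 9 5 10 2 6 3)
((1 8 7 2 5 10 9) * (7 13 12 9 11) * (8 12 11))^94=(1 12 9)(2 8 7 10 11 5 13)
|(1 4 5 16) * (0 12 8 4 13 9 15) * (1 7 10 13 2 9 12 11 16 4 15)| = |(0 11 16 7 10 13 12 8 15)(1 2 9)(4 5)| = 18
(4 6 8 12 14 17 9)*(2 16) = (2 16)(4 6 8 12 14 17 9) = [0, 1, 16, 3, 6, 5, 8, 7, 12, 4, 10, 11, 14, 13, 17, 15, 2, 9]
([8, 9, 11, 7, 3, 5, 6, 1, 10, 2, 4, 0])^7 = (0 9 3 8 2 7 10 11 1 4)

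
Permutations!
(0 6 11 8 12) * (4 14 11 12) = (0 6 12)(4 14 11 8) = [6, 1, 2, 3, 14, 5, 12, 7, 4, 9, 10, 8, 0, 13, 11]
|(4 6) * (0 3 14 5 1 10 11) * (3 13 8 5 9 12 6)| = |(0 13 8 5 1 10 11)(3 14 9 12 6 4)| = 42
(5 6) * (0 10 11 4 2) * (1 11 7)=(0 10 7 1 11 4 2)(5 6)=[10, 11, 0, 3, 2, 6, 5, 1, 8, 9, 7, 4]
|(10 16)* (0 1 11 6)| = |(0 1 11 6)(10 16)| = 4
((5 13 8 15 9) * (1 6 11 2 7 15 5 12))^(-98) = (1 9 7 11)(2 6 12 15)(5 13 8)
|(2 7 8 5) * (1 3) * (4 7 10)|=6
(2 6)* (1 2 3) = (1 2 6 3) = [0, 2, 6, 1, 4, 5, 3]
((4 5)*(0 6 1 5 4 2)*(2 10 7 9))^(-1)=(0 2 9 7 10 5 1 6)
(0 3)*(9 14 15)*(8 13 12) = (0 3)(8 13 12)(9 14 15) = [3, 1, 2, 0, 4, 5, 6, 7, 13, 14, 10, 11, 8, 12, 15, 9]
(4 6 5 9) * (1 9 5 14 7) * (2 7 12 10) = [0, 9, 7, 3, 6, 5, 14, 1, 8, 4, 2, 11, 10, 13, 12] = (1 9 4 6 14 12 10 2 7)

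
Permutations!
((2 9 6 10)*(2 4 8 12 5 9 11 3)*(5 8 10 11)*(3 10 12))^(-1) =(2 3 8 12 4 10 11 6 9 5)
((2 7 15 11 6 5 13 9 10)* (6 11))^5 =((2 7 15 6 5 13 9 10))^5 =(2 13 15 10 5 7 9 6)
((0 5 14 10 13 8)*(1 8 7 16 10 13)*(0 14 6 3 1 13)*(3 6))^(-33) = (0 1)(3 14)(5 8)(7 13 10 16)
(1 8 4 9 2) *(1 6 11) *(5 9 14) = (1 8 4 14 5 9 2 6 11) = [0, 8, 6, 3, 14, 9, 11, 7, 4, 2, 10, 1, 12, 13, 5]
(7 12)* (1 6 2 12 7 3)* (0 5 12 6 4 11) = [5, 4, 6, 1, 11, 12, 2, 7, 8, 9, 10, 0, 3] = (0 5 12 3 1 4 11)(2 6)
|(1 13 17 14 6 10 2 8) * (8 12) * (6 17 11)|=8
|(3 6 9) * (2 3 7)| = |(2 3 6 9 7)| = 5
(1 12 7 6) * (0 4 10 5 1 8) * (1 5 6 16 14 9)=(0 4 10 6 8)(1 12 7 16 14 9)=[4, 12, 2, 3, 10, 5, 8, 16, 0, 1, 6, 11, 7, 13, 9, 15, 14]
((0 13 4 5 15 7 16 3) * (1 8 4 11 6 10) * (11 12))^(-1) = ((0 13 12 11 6 10 1 8 4 5 15 7 16 3))^(-1) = (0 3 16 7 15 5 4 8 1 10 6 11 12 13)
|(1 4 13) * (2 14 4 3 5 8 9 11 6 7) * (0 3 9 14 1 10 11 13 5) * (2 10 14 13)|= |(0 3)(1 9 2)(4 5 8 13 14)(6 7 10 11)|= 60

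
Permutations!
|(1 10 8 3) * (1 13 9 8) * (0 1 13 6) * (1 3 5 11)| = 21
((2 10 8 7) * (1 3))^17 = ((1 3)(2 10 8 7))^17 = (1 3)(2 10 8 7)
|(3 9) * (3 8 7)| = 4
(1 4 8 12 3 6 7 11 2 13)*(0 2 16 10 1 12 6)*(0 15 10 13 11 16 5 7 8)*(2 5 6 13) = [5, 4, 11, 15, 0, 7, 8, 16, 13, 9, 1, 6, 3, 12, 14, 10, 2] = (0 5 7 16 2 11 6 8 13 12 3 15 10 1 4)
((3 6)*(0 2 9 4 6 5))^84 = ((0 2 9 4 6 3 5))^84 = (9)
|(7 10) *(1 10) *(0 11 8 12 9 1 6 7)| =14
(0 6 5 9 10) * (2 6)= [2, 1, 6, 3, 4, 9, 5, 7, 8, 10, 0]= (0 2 6 5 9 10)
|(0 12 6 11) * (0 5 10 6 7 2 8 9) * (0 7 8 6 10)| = |(0 12 8 9 7 2 6 11 5)| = 9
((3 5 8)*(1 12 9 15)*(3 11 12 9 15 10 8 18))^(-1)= (1 15 12 11 8 10 9)(3 18 5)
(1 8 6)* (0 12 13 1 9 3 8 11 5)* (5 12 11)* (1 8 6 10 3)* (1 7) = [11, 5, 2, 6, 4, 0, 9, 1, 10, 7, 3, 12, 13, 8] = (0 11 12 13 8 10 3 6 9 7 1 5)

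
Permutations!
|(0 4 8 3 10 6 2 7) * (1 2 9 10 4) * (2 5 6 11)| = 9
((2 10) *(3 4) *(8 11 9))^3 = ((2 10)(3 4)(8 11 9))^3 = (11)(2 10)(3 4)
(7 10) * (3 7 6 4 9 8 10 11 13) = (3 7 11 13)(4 9 8 10 6) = [0, 1, 2, 7, 9, 5, 4, 11, 10, 8, 6, 13, 12, 3]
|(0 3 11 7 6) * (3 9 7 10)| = 12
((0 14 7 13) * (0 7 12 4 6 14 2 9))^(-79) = (0 9 2)(4 6 14 12)(7 13)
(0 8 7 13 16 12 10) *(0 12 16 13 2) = (16)(0 8 7 2)(10 12) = [8, 1, 0, 3, 4, 5, 6, 2, 7, 9, 12, 11, 10, 13, 14, 15, 16]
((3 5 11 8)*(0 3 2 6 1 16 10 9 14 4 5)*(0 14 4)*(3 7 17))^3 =((0 7 17 3 14)(1 16 10 9 4 5 11 8 2 6))^3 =(0 3 7 14 17)(1 9 11 6 10 5 2 16 4 8)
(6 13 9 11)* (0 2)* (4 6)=(0 2)(4 6 13 9 11)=[2, 1, 0, 3, 6, 5, 13, 7, 8, 11, 10, 4, 12, 9]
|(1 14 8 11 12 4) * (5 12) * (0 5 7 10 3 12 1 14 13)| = |(0 5 1 13)(3 12 4 14 8 11 7 10)| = 8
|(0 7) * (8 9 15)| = |(0 7)(8 9 15)| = 6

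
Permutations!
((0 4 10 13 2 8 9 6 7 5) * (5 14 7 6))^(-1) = ((0 4 10 13 2 8 9 5)(7 14))^(-1) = (0 5 9 8 2 13 10 4)(7 14)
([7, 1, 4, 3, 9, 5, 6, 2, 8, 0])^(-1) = (0 9 4 2 7)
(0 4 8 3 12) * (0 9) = (0 4 8 3 12 9) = [4, 1, 2, 12, 8, 5, 6, 7, 3, 0, 10, 11, 9]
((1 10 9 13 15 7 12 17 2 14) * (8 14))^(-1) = ((1 10 9 13 15 7 12 17 2 8 14))^(-1) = (1 14 8 2 17 12 7 15 13 9 10)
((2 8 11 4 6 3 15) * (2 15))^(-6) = (15)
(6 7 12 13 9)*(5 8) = (5 8)(6 7 12 13 9) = [0, 1, 2, 3, 4, 8, 7, 12, 5, 6, 10, 11, 13, 9]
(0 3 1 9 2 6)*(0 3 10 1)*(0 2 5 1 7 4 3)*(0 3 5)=(0 10 7 4 5 1 9)(2 6 3)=[10, 9, 6, 2, 5, 1, 3, 4, 8, 0, 7]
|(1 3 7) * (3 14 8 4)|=6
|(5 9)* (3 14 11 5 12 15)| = 7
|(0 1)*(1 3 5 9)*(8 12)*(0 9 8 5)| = 6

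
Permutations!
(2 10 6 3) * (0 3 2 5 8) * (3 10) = (0 10 6 2 3 5 8) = [10, 1, 3, 5, 4, 8, 2, 7, 0, 9, 6]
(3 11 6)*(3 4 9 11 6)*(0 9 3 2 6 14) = (0 9 11 2 6 4 3 14) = [9, 1, 6, 14, 3, 5, 4, 7, 8, 11, 10, 2, 12, 13, 0]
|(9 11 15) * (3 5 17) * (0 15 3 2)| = 8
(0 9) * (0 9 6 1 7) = (9)(0 6 1 7) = [6, 7, 2, 3, 4, 5, 1, 0, 8, 9]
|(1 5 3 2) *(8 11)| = |(1 5 3 2)(8 11)| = 4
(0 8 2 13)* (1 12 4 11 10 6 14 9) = [8, 12, 13, 3, 11, 5, 14, 7, 2, 1, 6, 10, 4, 0, 9] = (0 8 2 13)(1 12 4 11 10 6 14 9)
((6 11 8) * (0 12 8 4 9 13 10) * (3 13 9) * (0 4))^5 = (3 13 10 4)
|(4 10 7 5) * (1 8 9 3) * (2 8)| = 20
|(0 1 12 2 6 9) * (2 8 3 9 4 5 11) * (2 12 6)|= 10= |(0 1 6 4 5 11 12 8 3 9)|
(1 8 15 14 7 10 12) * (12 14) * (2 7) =(1 8 15 12)(2 7 10 14) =[0, 8, 7, 3, 4, 5, 6, 10, 15, 9, 14, 11, 1, 13, 2, 12]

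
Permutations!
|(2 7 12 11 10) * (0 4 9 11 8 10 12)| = 9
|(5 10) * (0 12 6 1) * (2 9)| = 4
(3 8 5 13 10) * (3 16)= (3 8 5 13 10 16)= [0, 1, 2, 8, 4, 13, 6, 7, 5, 9, 16, 11, 12, 10, 14, 15, 3]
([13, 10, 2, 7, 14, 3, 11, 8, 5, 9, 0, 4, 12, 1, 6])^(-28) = [0, 1, 2, 3, 4, 5, 6, 7, 8, 9, 10, 11, 12, 13, 14]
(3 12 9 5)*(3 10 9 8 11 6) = [0, 1, 2, 12, 4, 10, 3, 7, 11, 5, 9, 6, 8] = (3 12 8 11 6)(5 10 9)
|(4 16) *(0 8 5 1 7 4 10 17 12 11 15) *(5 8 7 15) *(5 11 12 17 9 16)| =|(17)(0 7 4 5 1 15)(9 16 10)| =6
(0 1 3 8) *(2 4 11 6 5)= [1, 3, 4, 8, 11, 2, 5, 7, 0, 9, 10, 6]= (0 1 3 8)(2 4 11 6 5)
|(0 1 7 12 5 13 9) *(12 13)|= 10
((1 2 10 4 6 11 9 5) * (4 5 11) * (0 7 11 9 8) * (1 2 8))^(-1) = (0 8 1 11 7)(2 5 10)(4 6)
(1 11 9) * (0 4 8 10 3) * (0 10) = (0 4 8)(1 11 9)(3 10) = [4, 11, 2, 10, 8, 5, 6, 7, 0, 1, 3, 9]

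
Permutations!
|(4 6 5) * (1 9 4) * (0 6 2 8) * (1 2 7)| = 20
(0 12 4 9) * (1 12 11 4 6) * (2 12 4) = [11, 4, 12, 3, 9, 5, 1, 7, 8, 0, 10, 2, 6] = (0 11 2 12 6 1 4 9)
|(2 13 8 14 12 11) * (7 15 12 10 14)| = 14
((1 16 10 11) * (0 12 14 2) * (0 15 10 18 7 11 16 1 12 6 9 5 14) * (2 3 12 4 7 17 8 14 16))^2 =(0 9 16 17 14 12 6 5 18 8 3)(2 10 15)(4 11 7)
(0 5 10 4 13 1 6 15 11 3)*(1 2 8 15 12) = (0 5 10 4 13 2 8 15 11 3)(1 6 12) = [5, 6, 8, 0, 13, 10, 12, 7, 15, 9, 4, 3, 1, 2, 14, 11]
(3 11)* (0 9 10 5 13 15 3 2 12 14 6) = (0 9 10 5 13 15 3 11 2 12 14 6) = [9, 1, 12, 11, 4, 13, 0, 7, 8, 10, 5, 2, 14, 15, 6, 3]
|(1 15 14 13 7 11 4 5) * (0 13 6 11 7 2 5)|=10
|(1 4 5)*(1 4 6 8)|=6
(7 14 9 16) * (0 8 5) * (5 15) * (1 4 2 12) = (0 8 15 5)(1 4 2 12)(7 14 9 16) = [8, 4, 12, 3, 2, 0, 6, 14, 15, 16, 10, 11, 1, 13, 9, 5, 7]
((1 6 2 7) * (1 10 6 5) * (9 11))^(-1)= (1 5)(2 6 10 7)(9 11)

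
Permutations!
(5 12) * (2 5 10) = (2 5 12 10) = [0, 1, 5, 3, 4, 12, 6, 7, 8, 9, 2, 11, 10]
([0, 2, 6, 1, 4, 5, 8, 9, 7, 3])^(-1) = (1 3 9 7 8 6 2)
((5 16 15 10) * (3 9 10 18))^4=((3 9 10 5 16 15 18))^4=(3 16 9 15 10 18 5)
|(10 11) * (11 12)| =3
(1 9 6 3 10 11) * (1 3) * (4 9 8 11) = (1 8 11 3 10 4 9 6) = [0, 8, 2, 10, 9, 5, 1, 7, 11, 6, 4, 3]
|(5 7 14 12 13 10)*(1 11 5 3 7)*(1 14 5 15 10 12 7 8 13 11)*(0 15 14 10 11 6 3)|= 35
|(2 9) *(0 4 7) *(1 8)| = 6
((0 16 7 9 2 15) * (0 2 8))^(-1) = (0 8 9 7 16)(2 15)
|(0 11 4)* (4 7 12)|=5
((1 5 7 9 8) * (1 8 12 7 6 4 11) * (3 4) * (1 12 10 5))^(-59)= ((3 4 11 12 7 9 10 5 6))^(-59)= (3 7 6 12 5 11 10 4 9)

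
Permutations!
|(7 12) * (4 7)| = 3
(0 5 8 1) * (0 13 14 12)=(0 5 8 1 13 14 12)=[5, 13, 2, 3, 4, 8, 6, 7, 1, 9, 10, 11, 0, 14, 12]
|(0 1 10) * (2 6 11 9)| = 12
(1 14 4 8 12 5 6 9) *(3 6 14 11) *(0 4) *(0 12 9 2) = [4, 11, 0, 6, 8, 14, 2, 7, 9, 1, 10, 3, 5, 13, 12] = (0 4 8 9 1 11 3 6 2)(5 14 12)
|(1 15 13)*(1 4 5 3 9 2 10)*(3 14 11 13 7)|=35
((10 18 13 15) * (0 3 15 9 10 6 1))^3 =(0 6 3 1 15)(9 13 18 10)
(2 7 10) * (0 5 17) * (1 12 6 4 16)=(0 5 17)(1 12 6 4 16)(2 7 10)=[5, 12, 7, 3, 16, 17, 4, 10, 8, 9, 2, 11, 6, 13, 14, 15, 1, 0]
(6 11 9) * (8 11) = (6 8 11 9) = [0, 1, 2, 3, 4, 5, 8, 7, 11, 6, 10, 9]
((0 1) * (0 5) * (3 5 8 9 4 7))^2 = (0 8 4 3)(1 9 7 5) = ((0 1 8 9 4 7 3 5))^2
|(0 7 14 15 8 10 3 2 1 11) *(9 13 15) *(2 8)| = |(0 7 14 9 13 15 2 1 11)(3 8 10)| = 9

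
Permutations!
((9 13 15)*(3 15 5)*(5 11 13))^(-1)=((3 15 9 5)(11 13))^(-1)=(3 5 9 15)(11 13)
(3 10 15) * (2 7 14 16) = (2 7 14 16)(3 10 15) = [0, 1, 7, 10, 4, 5, 6, 14, 8, 9, 15, 11, 12, 13, 16, 3, 2]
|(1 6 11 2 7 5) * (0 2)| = |(0 2 7 5 1 6 11)| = 7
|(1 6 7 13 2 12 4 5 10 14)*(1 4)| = |(1 6 7 13 2 12)(4 5 10 14)| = 12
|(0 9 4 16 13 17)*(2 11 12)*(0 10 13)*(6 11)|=12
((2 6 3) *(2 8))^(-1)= ((2 6 3 8))^(-1)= (2 8 3 6)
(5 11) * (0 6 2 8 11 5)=(0 6 2 8 11)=[6, 1, 8, 3, 4, 5, 2, 7, 11, 9, 10, 0]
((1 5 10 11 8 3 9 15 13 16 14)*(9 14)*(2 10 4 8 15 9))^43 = ((1 5 4 8 3 14)(2 10 11 15 13 16))^43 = (1 5 4 8 3 14)(2 10 11 15 13 16)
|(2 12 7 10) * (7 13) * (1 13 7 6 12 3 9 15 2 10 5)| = 12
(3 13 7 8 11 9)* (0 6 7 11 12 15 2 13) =(0 6 7 8 12 15 2 13 11 9 3) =[6, 1, 13, 0, 4, 5, 7, 8, 12, 3, 10, 9, 15, 11, 14, 2]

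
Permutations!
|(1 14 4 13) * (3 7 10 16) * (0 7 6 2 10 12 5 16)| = |(0 7 12 5 16 3 6 2 10)(1 14 4 13)| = 36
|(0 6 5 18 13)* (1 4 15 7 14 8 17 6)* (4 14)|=|(0 1 14 8 17 6 5 18 13)(4 15 7)|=9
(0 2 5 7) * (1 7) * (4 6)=(0 2 5 1 7)(4 6)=[2, 7, 5, 3, 6, 1, 4, 0]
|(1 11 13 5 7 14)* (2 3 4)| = 6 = |(1 11 13 5 7 14)(2 3 4)|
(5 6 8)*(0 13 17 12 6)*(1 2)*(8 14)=[13, 2, 1, 3, 4, 0, 14, 7, 5, 9, 10, 11, 6, 17, 8, 15, 16, 12]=(0 13 17 12 6 14 8 5)(1 2)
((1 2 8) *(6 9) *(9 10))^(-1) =((1 2 8)(6 10 9))^(-1) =(1 8 2)(6 9 10)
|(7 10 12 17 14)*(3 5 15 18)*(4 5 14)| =|(3 14 7 10 12 17 4 5 15 18)| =10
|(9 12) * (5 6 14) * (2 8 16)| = 6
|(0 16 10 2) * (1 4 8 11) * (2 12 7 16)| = 4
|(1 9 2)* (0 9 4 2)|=6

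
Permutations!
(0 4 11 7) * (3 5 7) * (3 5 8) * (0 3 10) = (0 4 11 5 7 3 8 10) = [4, 1, 2, 8, 11, 7, 6, 3, 10, 9, 0, 5]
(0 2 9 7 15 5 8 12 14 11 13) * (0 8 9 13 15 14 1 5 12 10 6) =(0 2 13 8 10 6)(1 5 9 7 14 11 15 12) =[2, 5, 13, 3, 4, 9, 0, 14, 10, 7, 6, 15, 1, 8, 11, 12]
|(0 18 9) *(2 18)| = 4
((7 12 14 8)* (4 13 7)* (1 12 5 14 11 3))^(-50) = (1 11)(3 12)(4 14 7)(5 13 8)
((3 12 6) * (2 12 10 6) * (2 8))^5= (2 8 12)(3 6 10)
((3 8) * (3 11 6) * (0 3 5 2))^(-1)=(0 2 5 6 11 8 3)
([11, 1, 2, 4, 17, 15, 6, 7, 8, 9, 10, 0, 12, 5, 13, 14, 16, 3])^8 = (3 17 4)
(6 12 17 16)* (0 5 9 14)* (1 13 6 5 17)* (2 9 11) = (0 17 16 5 11 2 9 14)(1 13 6 12) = [17, 13, 9, 3, 4, 11, 12, 7, 8, 14, 10, 2, 1, 6, 0, 15, 5, 16]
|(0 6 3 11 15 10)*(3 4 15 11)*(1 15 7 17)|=8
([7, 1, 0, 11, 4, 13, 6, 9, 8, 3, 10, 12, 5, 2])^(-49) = [12, 1, 11, 2, 4, 9, 6, 5, 8, 13, 10, 0, 7, 3]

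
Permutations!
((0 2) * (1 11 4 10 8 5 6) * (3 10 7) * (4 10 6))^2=((0 2)(1 11 10 8 5 4 7 3 6))^2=(1 10 5 7 6 11 8 4 3)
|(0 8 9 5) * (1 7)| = |(0 8 9 5)(1 7)| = 4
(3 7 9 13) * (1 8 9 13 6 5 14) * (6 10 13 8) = (1 6 5 14)(3 7 8 9 10 13) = [0, 6, 2, 7, 4, 14, 5, 8, 9, 10, 13, 11, 12, 3, 1]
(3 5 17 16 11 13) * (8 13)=[0, 1, 2, 5, 4, 17, 6, 7, 13, 9, 10, 8, 12, 3, 14, 15, 11, 16]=(3 5 17 16 11 8 13)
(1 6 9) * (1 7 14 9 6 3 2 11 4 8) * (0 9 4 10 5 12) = (0 9 7 14 4 8 1 3 2 11 10 5 12) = [9, 3, 11, 2, 8, 12, 6, 14, 1, 7, 5, 10, 0, 13, 4]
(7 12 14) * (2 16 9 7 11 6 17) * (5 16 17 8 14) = (2 17)(5 16 9 7 12)(6 8 14 11) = [0, 1, 17, 3, 4, 16, 8, 12, 14, 7, 10, 6, 5, 13, 11, 15, 9, 2]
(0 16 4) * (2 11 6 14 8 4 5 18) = (0 16 5 18 2 11 6 14 8 4) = [16, 1, 11, 3, 0, 18, 14, 7, 4, 9, 10, 6, 12, 13, 8, 15, 5, 17, 2]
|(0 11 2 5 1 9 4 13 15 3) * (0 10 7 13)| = |(0 11 2 5 1 9 4)(3 10 7 13 15)| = 35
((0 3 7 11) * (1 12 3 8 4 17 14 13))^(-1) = ((0 8 4 17 14 13 1 12 3 7 11))^(-1) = (0 11 7 3 12 1 13 14 17 4 8)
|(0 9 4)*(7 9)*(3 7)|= |(0 3 7 9 4)|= 5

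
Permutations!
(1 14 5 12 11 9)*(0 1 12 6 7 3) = (0 1 14 5 6 7 3)(9 12 11) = [1, 14, 2, 0, 4, 6, 7, 3, 8, 12, 10, 9, 11, 13, 5]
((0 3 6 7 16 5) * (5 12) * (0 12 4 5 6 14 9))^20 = ((0 3 14 9)(4 5 12 6 7 16))^20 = (4 12 7)(5 6 16)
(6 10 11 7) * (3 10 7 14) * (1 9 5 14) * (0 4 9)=(0 4 9 5 14 3 10 11 1)(6 7)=[4, 0, 2, 10, 9, 14, 7, 6, 8, 5, 11, 1, 12, 13, 3]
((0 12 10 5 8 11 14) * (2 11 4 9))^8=((0 12 10 5 8 4 9 2 11 14))^8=(0 11 9 8 10)(2 4 5 12 14)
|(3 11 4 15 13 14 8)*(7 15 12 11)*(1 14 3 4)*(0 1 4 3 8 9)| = |(0 1 14 9)(3 7 15 13 8)(4 12 11)| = 60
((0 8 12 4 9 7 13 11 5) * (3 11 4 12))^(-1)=((0 8 3 11 5)(4 9 7 13))^(-1)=(0 5 11 3 8)(4 13 7 9)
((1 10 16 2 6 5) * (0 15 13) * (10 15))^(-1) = (0 13 15 1 5 6 2 16 10)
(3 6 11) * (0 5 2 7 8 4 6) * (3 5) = (0 3)(2 7 8 4 6 11 5) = [3, 1, 7, 0, 6, 2, 11, 8, 4, 9, 10, 5]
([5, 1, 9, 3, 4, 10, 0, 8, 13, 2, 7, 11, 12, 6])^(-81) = [7, 1, 9, 3, 4, 8, 10, 6, 0, 2, 13, 11, 12, 5]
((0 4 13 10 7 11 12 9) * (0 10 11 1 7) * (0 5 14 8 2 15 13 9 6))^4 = (0 5 15 6 10 2 12 9 8 11 4 14 13)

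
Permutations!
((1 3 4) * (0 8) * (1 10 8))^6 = (10)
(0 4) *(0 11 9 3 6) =(0 4 11 9 3 6) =[4, 1, 2, 6, 11, 5, 0, 7, 8, 3, 10, 9]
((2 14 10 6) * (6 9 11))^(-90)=(14)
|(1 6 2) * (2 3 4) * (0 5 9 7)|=|(0 5 9 7)(1 6 3 4 2)|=20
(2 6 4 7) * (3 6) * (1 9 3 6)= (1 9 3)(2 6 4 7)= [0, 9, 6, 1, 7, 5, 4, 2, 8, 3]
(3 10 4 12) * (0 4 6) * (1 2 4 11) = (0 11 1 2 4 12 3 10 6) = [11, 2, 4, 10, 12, 5, 0, 7, 8, 9, 6, 1, 3]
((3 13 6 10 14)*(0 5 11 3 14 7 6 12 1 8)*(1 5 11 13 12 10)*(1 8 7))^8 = (14)(0 7 13 3 8 1 5 11 6 10 12)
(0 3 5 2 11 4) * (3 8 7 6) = (0 8 7 6 3 5 2 11 4) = [8, 1, 11, 5, 0, 2, 3, 6, 7, 9, 10, 4]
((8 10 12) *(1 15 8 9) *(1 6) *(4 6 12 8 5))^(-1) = ((1 15 5 4 6)(8 10)(9 12))^(-1) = (1 6 4 5 15)(8 10)(9 12)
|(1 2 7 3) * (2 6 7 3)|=5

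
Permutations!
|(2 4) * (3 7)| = |(2 4)(3 7)| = 2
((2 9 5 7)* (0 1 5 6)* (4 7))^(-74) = (0 9 7 5)(1 6 2 4)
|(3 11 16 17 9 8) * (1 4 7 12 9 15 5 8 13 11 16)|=42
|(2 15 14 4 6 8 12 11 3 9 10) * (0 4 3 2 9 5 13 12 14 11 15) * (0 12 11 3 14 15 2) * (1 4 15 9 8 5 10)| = 12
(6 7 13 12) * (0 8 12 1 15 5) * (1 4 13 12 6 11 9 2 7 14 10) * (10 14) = [8, 15, 7, 3, 13, 0, 10, 12, 6, 2, 1, 9, 11, 4, 14, 5] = (0 8 6 10 1 15 5)(2 7 12 11 9)(4 13)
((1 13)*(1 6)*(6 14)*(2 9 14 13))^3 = (1 14 2 6 9)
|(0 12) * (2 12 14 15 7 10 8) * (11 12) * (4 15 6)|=11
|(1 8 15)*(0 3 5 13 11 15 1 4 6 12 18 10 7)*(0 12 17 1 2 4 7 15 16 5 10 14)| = |(0 3 10 15 7 12 18 14)(1 8 2 4 6 17)(5 13 11 16)| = 24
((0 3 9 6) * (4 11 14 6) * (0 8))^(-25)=(0 8 6 14 11 4 9 3)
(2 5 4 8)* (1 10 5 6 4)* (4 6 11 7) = (1 10 5)(2 11 7 4 8) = [0, 10, 11, 3, 8, 1, 6, 4, 2, 9, 5, 7]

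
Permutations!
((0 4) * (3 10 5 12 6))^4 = (3 6 12 5 10)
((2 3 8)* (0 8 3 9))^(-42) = ((0 8 2 9))^(-42) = (0 2)(8 9)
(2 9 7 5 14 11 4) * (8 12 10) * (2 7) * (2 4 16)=(2 9 4 7 5 14 11 16)(8 12 10)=[0, 1, 9, 3, 7, 14, 6, 5, 12, 4, 8, 16, 10, 13, 11, 15, 2]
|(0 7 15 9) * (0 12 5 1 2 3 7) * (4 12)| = 9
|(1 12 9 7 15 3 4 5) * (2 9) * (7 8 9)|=|(1 12 2 7 15 3 4 5)(8 9)|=8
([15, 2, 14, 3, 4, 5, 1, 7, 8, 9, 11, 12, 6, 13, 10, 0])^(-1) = (0 15)(1 6 12 11 10 14 2)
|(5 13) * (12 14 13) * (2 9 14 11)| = |(2 9 14 13 5 12 11)| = 7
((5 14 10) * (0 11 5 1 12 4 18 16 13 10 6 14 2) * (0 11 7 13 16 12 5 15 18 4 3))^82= ((0 7 13 10 1 5 2 11 15 18 12 3)(6 14))^82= (0 12 15 2 1 13)(3 18 11 5 10 7)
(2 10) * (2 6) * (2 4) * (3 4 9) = [0, 1, 10, 4, 2, 5, 9, 7, 8, 3, 6] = (2 10 6 9 3 4)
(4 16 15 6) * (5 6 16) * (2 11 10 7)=(2 11 10 7)(4 5 6)(15 16)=[0, 1, 11, 3, 5, 6, 4, 2, 8, 9, 7, 10, 12, 13, 14, 16, 15]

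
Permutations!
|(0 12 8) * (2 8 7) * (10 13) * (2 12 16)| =|(0 16 2 8)(7 12)(10 13)| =4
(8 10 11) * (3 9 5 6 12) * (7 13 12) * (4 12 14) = (3 9 5 6 7 13 14 4 12)(8 10 11) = [0, 1, 2, 9, 12, 6, 7, 13, 10, 5, 11, 8, 3, 14, 4]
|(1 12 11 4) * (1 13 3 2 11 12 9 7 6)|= |(1 9 7 6)(2 11 4 13 3)|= 20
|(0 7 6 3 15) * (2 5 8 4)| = |(0 7 6 3 15)(2 5 8 4)| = 20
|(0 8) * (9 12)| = |(0 8)(9 12)| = 2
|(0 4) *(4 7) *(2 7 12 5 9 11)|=8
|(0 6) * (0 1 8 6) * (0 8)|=|(0 8 6 1)|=4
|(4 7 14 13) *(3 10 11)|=|(3 10 11)(4 7 14 13)|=12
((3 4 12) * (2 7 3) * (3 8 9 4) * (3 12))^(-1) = (2 12 3 4 9 8 7)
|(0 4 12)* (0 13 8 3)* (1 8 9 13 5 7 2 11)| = |(0 4 12 5 7 2 11 1 8 3)(9 13)| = 10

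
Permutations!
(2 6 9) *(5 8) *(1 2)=(1 2 6 9)(5 8)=[0, 2, 6, 3, 4, 8, 9, 7, 5, 1]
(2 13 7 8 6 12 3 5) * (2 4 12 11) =(2 13 7 8 6 11)(3 5 4 12) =[0, 1, 13, 5, 12, 4, 11, 8, 6, 9, 10, 2, 3, 7]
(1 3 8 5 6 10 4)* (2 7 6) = (1 3 8 5 2 7 6 10 4) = [0, 3, 7, 8, 1, 2, 10, 6, 5, 9, 4]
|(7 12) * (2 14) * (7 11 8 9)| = 10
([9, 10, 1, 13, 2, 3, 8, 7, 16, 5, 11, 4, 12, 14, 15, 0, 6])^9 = [5, 2, 4, 14, 11, 13, 6, 7, 8, 3, 1, 10, 12, 15, 0, 9, 16]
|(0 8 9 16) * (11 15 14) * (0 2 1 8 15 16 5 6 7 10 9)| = 40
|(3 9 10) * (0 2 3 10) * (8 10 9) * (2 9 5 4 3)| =10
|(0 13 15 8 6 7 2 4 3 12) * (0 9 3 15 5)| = |(0 13 5)(2 4 15 8 6 7)(3 12 9)| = 6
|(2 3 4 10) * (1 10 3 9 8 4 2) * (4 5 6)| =|(1 10)(2 9 8 5 6 4 3)| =14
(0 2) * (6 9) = [2, 1, 0, 3, 4, 5, 9, 7, 8, 6] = (0 2)(6 9)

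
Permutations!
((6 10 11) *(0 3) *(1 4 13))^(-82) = (1 13 4)(6 11 10)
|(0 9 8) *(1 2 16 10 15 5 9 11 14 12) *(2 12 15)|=|(0 11 14 15 5 9 8)(1 12)(2 16 10)|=42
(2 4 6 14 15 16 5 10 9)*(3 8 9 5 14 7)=[0, 1, 4, 8, 6, 10, 7, 3, 9, 2, 5, 11, 12, 13, 15, 16, 14]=(2 4 6 7 3 8 9)(5 10)(14 15 16)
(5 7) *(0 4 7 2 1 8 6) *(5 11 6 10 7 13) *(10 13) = [4, 8, 1, 3, 10, 2, 0, 11, 13, 9, 7, 6, 12, 5] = (0 4 10 7 11 6)(1 8 13 5 2)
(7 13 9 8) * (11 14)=[0, 1, 2, 3, 4, 5, 6, 13, 7, 8, 10, 14, 12, 9, 11]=(7 13 9 8)(11 14)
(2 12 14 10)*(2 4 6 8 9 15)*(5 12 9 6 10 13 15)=(2 9 5 12 14 13 15)(4 10)(6 8)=[0, 1, 9, 3, 10, 12, 8, 7, 6, 5, 4, 11, 14, 15, 13, 2]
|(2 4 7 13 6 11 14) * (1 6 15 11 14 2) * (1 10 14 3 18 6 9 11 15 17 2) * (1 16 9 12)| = |(1 12)(2 4 7 13 17)(3 18 6)(9 11 16)(10 14)| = 30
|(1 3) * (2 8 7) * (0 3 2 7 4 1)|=4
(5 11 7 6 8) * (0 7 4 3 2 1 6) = [7, 6, 1, 2, 3, 11, 8, 0, 5, 9, 10, 4] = (0 7)(1 6 8 5 11 4 3 2)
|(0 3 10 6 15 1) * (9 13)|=|(0 3 10 6 15 1)(9 13)|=6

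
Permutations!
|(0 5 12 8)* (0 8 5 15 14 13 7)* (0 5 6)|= |(0 15 14 13 7 5 12 6)|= 8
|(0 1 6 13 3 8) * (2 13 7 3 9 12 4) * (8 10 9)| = |(0 1 6 7 3 10 9 12 4 2 13 8)| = 12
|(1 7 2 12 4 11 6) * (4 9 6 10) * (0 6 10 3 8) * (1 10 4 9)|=8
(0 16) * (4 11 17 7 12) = [16, 1, 2, 3, 11, 5, 6, 12, 8, 9, 10, 17, 4, 13, 14, 15, 0, 7] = (0 16)(4 11 17 7 12)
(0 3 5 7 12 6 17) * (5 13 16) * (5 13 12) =(0 3 12 6 17)(5 7)(13 16) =[3, 1, 2, 12, 4, 7, 17, 5, 8, 9, 10, 11, 6, 16, 14, 15, 13, 0]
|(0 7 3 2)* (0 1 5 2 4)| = 12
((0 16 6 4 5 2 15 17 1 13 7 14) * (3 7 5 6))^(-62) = (0 7 16 14 3)(1 15 5)(2 13 17)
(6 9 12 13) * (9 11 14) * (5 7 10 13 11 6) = [0, 1, 2, 3, 4, 7, 6, 10, 8, 12, 13, 14, 11, 5, 9] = (5 7 10 13)(9 12 11 14)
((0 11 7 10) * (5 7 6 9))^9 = ((0 11 6 9 5 7 10))^9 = (0 6 5 10 11 9 7)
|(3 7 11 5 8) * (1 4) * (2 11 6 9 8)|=|(1 4)(2 11 5)(3 7 6 9 8)|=30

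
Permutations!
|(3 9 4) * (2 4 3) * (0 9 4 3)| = 6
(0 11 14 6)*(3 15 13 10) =(0 11 14 6)(3 15 13 10) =[11, 1, 2, 15, 4, 5, 0, 7, 8, 9, 3, 14, 12, 10, 6, 13]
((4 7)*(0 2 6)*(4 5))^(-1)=((0 2 6)(4 7 5))^(-1)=(0 6 2)(4 5 7)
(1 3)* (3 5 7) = [0, 5, 2, 1, 4, 7, 6, 3] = (1 5 7 3)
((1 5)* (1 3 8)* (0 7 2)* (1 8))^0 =(8)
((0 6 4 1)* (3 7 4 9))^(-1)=(0 1 4 7 3 9 6)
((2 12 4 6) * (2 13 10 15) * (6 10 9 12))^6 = (2 10 12 13)(4 9 6 15)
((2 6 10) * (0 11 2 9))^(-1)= (0 9 10 6 2 11)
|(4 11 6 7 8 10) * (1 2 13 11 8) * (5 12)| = 6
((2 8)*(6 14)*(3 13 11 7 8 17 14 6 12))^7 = (2 7 13 12 17 8 11 3 14)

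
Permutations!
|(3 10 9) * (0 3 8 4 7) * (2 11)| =|(0 3 10 9 8 4 7)(2 11)| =14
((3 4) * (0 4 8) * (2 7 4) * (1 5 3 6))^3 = (0 4 5)(1 8 7)(2 6 3)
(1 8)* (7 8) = (1 7 8) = [0, 7, 2, 3, 4, 5, 6, 8, 1]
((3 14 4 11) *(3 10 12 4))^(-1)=(3 14)(4 12 10 11)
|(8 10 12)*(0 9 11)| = |(0 9 11)(8 10 12)| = 3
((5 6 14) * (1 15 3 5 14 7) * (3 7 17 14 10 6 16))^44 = ((1 15 7)(3 5 16)(6 17 14 10))^44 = (17)(1 7 15)(3 16 5)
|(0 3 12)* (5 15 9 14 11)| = |(0 3 12)(5 15 9 14 11)| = 15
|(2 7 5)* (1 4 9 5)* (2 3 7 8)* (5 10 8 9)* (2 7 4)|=|(1 2 9 10 8 7)(3 4 5)|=6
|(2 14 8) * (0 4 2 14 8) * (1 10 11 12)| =20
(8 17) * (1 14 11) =(1 14 11)(8 17) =[0, 14, 2, 3, 4, 5, 6, 7, 17, 9, 10, 1, 12, 13, 11, 15, 16, 8]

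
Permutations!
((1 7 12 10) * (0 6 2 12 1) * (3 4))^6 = ((0 6 2 12 10)(1 7)(3 4))^6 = (0 6 2 12 10)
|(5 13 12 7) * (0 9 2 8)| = |(0 9 2 8)(5 13 12 7)| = 4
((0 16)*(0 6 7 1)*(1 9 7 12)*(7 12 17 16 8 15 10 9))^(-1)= ((0 8 15 10 9 12 1)(6 17 16))^(-1)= (0 1 12 9 10 15 8)(6 16 17)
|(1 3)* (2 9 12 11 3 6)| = 7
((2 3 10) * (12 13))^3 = ((2 3 10)(12 13))^3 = (12 13)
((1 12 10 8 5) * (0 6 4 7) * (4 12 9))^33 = (0 10 1 7 12 5 4 6 8 9)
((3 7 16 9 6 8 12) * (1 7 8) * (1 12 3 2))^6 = (1 2 12 6 9 16 7)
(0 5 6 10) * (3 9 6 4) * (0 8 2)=(0 5 4 3 9 6 10 8 2)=[5, 1, 0, 9, 3, 4, 10, 7, 2, 6, 8]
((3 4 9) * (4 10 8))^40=((3 10 8 4 9))^40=(10)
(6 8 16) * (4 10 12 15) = (4 10 12 15)(6 8 16) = [0, 1, 2, 3, 10, 5, 8, 7, 16, 9, 12, 11, 15, 13, 14, 4, 6]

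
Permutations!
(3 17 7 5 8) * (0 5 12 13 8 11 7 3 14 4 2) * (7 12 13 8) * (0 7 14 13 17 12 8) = (0 5 11 8 13 14 4 2 7 17 3 12) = [5, 1, 7, 12, 2, 11, 6, 17, 13, 9, 10, 8, 0, 14, 4, 15, 16, 3]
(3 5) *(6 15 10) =(3 5)(6 15 10) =[0, 1, 2, 5, 4, 3, 15, 7, 8, 9, 6, 11, 12, 13, 14, 10]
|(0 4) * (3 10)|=2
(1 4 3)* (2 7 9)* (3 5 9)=[0, 4, 7, 1, 5, 9, 6, 3, 8, 2]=(1 4 5 9 2 7 3)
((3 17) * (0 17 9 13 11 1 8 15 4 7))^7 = (0 8 9 7 1 3 4 11 17 15 13)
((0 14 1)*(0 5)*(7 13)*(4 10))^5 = ((0 14 1 5)(4 10)(7 13))^5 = (0 14 1 5)(4 10)(7 13)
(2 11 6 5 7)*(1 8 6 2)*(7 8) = (1 7)(2 11)(5 8 6) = [0, 7, 11, 3, 4, 8, 5, 1, 6, 9, 10, 2]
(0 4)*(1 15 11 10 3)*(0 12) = [4, 15, 2, 1, 12, 5, 6, 7, 8, 9, 3, 10, 0, 13, 14, 11] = (0 4 12)(1 15 11 10 3)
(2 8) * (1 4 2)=(1 4 2 8)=[0, 4, 8, 3, 2, 5, 6, 7, 1]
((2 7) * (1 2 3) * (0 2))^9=(0 1 3 7 2)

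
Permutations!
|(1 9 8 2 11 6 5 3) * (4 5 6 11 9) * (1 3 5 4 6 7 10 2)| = 7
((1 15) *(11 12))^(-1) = (1 15)(11 12) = ((1 15)(11 12))^(-1)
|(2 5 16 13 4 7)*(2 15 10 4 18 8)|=12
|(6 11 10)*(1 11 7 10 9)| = 3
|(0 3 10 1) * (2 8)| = 4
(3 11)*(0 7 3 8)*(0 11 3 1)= [7, 0, 2, 3, 4, 5, 6, 1, 11, 9, 10, 8]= (0 7 1)(8 11)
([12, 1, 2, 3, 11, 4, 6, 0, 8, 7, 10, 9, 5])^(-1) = [7, 1, 2, 3, 5, 12, 6, 9, 8, 11, 10, 4, 0]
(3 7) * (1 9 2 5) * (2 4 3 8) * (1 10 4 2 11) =[0, 9, 5, 7, 3, 10, 6, 8, 11, 2, 4, 1] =(1 9 2 5 10 4 3 7 8 11)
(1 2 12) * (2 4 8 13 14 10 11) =(1 4 8 13 14 10 11 2 12) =[0, 4, 12, 3, 8, 5, 6, 7, 13, 9, 11, 2, 1, 14, 10]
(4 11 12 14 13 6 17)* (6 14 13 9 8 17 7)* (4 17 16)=[0, 1, 2, 3, 11, 5, 7, 6, 16, 8, 10, 12, 13, 14, 9, 15, 4, 17]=(17)(4 11 12 13 14 9 8 16)(6 7)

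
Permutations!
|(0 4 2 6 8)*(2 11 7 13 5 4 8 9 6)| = |(0 8)(4 11 7 13 5)(6 9)| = 10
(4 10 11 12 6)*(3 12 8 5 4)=(3 12 6)(4 10 11 8 5)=[0, 1, 2, 12, 10, 4, 3, 7, 5, 9, 11, 8, 6]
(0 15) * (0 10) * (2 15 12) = (0 12 2 15 10) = [12, 1, 15, 3, 4, 5, 6, 7, 8, 9, 0, 11, 2, 13, 14, 10]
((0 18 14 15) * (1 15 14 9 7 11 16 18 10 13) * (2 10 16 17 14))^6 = (0 17 15 11 1 7 13 9 10 18 2 16 14)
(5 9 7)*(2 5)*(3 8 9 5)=[0, 1, 3, 8, 4, 5, 6, 2, 9, 7]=(2 3 8 9 7)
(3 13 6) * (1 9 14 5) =[0, 9, 2, 13, 4, 1, 3, 7, 8, 14, 10, 11, 12, 6, 5] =(1 9 14 5)(3 13 6)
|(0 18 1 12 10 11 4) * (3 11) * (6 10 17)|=|(0 18 1 12 17 6 10 3 11 4)|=10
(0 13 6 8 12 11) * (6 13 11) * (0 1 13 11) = (1 13 11)(6 8 12) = [0, 13, 2, 3, 4, 5, 8, 7, 12, 9, 10, 1, 6, 11]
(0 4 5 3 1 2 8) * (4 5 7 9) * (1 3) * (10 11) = [5, 2, 8, 3, 7, 1, 6, 9, 0, 4, 11, 10] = (0 5 1 2 8)(4 7 9)(10 11)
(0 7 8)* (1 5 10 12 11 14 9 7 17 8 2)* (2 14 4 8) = (0 17 2 1 5 10 12 11 4 8)(7 14 9) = [17, 5, 1, 3, 8, 10, 6, 14, 0, 7, 12, 4, 11, 13, 9, 15, 16, 2]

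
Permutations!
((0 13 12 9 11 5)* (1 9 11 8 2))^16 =(0 13 12 11 5)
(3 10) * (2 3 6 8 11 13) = (2 3 10 6 8 11 13) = [0, 1, 3, 10, 4, 5, 8, 7, 11, 9, 6, 13, 12, 2]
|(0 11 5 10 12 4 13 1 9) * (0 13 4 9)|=|(0 11 5 10 12 9 13 1)|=8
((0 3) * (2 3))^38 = (0 3 2)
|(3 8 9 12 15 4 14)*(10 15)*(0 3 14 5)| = 9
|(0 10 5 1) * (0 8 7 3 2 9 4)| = 10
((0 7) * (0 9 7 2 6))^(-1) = (0 6 2)(7 9)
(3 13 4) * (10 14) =(3 13 4)(10 14) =[0, 1, 2, 13, 3, 5, 6, 7, 8, 9, 14, 11, 12, 4, 10]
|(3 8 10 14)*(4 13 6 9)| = 4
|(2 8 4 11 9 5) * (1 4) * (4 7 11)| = 7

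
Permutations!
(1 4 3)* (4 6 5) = (1 6 5 4 3) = [0, 6, 2, 1, 3, 4, 5]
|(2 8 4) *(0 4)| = |(0 4 2 8)| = 4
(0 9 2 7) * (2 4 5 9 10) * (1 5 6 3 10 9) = (0 9 4 6 3 10 2 7)(1 5) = [9, 5, 7, 10, 6, 1, 3, 0, 8, 4, 2]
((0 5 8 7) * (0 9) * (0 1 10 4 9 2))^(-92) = (10)(0 7 5 2 8)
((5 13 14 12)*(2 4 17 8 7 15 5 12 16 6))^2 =(2 17 7 5 14 6 4 8 15 13 16)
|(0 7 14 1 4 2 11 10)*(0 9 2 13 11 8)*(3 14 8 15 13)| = |(0 7 8)(1 4 3 14)(2 15 13 11 10 9)| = 12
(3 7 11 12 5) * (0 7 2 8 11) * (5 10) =(0 7)(2 8 11 12 10 5 3) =[7, 1, 8, 2, 4, 3, 6, 0, 11, 9, 5, 12, 10]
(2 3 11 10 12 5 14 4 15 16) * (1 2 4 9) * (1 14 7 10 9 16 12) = [0, 2, 3, 11, 15, 7, 6, 10, 8, 14, 1, 9, 5, 13, 16, 12, 4] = (1 2 3 11 9 14 16 4 15 12 5 7 10)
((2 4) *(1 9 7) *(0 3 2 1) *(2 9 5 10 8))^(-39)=(0 3 9 7)(1 8)(2 5)(4 10)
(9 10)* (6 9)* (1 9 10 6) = (1 9 6 10) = [0, 9, 2, 3, 4, 5, 10, 7, 8, 6, 1]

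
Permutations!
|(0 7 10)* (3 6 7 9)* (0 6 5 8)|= 15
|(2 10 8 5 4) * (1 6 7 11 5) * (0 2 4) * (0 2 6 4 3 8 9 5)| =4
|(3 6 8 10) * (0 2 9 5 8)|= |(0 2 9 5 8 10 3 6)|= 8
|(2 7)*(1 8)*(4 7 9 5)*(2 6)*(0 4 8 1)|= |(0 4 7 6 2 9 5 8)|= 8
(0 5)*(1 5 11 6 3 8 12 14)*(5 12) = (0 11 6 3 8 5)(1 12 14) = [11, 12, 2, 8, 4, 0, 3, 7, 5, 9, 10, 6, 14, 13, 1]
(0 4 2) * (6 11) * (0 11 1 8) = (0 4 2 11 6 1 8) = [4, 8, 11, 3, 2, 5, 1, 7, 0, 9, 10, 6]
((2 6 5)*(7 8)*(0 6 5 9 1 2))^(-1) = ((0 6 9 1 2 5)(7 8))^(-1) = (0 5 2 1 9 6)(7 8)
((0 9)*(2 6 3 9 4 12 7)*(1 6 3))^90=((0 4 12 7 2 3 9)(1 6))^90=(0 9 3 2 7 12 4)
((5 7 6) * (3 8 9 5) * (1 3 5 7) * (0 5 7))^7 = (0 5 1 3 8 9)(6 7)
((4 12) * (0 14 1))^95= ((0 14 1)(4 12))^95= (0 1 14)(4 12)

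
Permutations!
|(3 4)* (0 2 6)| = 6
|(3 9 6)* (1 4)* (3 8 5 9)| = 4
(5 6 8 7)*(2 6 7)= (2 6 8)(5 7)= [0, 1, 6, 3, 4, 7, 8, 5, 2]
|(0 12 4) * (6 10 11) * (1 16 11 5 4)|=9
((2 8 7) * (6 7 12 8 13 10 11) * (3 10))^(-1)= ((2 13 3 10 11 6 7)(8 12))^(-1)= (2 7 6 11 10 3 13)(8 12)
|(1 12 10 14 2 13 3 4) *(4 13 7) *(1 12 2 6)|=|(1 2 7 4 12 10 14 6)(3 13)|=8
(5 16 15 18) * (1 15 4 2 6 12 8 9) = [0, 15, 6, 3, 2, 16, 12, 7, 9, 1, 10, 11, 8, 13, 14, 18, 4, 17, 5] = (1 15 18 5 16 4 2 6 12 8 9)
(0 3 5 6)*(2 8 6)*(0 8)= (0 3 5 2)(6 8)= [3, 1, 0, 5, 4, 2, 8, 7, 6]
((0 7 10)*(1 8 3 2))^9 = (10)(1 8 3 2)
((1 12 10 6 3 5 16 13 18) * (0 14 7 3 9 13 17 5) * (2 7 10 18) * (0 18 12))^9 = ((0 14 10 6 9 13 2 7 3 18 1)(5 16 17))^9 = (0 18 7 13 6 14 1 3 2 9 10)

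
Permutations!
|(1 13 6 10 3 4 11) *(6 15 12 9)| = |(1 13 15 12 9 6 10 3 4 11)| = 10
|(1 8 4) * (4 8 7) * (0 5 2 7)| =6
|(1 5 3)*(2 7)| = |(1 5 3)(2 7)| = 6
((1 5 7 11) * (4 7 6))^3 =(1 4)(5 7)(6 11)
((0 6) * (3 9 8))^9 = ((0 6)(3 9 8))^9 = (9)(0 6)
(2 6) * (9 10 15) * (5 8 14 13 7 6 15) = (2 15 9 10 5 8 14 13 7 6) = [0, 1, 15, 3, 4, 8, 2, 6, 14, 10, 5, 11, 12, 7, 13, 9]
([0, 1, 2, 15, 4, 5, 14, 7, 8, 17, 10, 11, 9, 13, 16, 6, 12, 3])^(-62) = [0, 1, 2, 6, 4, 5, 16, 7, 8, 3, 10, 11, 17, 13, 12, 14, 9, 15]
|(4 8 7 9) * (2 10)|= 4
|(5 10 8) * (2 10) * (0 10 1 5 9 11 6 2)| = |(0 10 8 9 11 6 2 1 5)| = 9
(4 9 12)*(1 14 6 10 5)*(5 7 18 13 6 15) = [0, 14, 2, 3, 9, 1, 10, 18, 8, 12, 7, 11, 4, 6, 15, 5, 16, 17, 13] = (1 14 15 5)(4 9 12)(6 10 7 18 13)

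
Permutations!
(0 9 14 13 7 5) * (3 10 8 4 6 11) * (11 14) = (0 9 11 3 10 8 4 6 14 13 7 5) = [9, 1, 2, 10, 6, 0, 14, 5, 4, 11, 8, 3, 12, 7, 13]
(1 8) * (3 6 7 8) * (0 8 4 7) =(0 8 1 3 6)(4 7) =[8, 3, 2, 6, 7, 5, 0, 4, 1]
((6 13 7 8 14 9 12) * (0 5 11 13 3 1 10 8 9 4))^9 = ((0 5 11 13 7 9 12 6 3 1 10 8 14 4))^9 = (0 1 7 4 3 13 14 6 11 8 12 5 10 9)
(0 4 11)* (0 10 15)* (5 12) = (0 4 11 10 15)(5 12) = [4, 1, 2, 3, 11, 12, 6, 7, 8, 9, 15, 10, 5, 13, 14, 0]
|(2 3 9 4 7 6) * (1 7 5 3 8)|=|(1 7 6 2 8)(3 9 4 5)|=20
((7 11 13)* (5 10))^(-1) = (5 10)(7 13 11)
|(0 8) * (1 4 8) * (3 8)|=5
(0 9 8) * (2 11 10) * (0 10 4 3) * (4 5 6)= (0 9 8 10 2 11 5 6 4 3)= [9, 1, 11, 0, 3, 6, 4, 7, 10, 8, 2, 5]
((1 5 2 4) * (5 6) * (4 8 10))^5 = ((1 6 5 2 8 10 4))^5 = (1 10 2 6 4 8 5)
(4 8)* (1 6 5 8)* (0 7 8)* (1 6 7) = (0 1 7 8 4 6 5) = [1, 7, 2, 3, 6, 0, 5, 8, 4]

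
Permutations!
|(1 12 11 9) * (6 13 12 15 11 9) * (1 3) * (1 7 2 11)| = |(1 15)(2 11 6 13 12 9 3 7)| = 8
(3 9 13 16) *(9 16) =(3 16)(9 13) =[0, 1, 2, 16, 4, 5, 6, 7, 8, 13, 10, 11, 12, 9, 14, 15, 3]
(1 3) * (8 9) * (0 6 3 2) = (0 6 3 1 2)(8 9) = [6, 2, 0, 1, 4, 5, 3, 7, 9, 8]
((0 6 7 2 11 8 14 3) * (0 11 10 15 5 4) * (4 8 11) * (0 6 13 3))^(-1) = (0 14 8 5 15 10 2 7 6 4 3 13)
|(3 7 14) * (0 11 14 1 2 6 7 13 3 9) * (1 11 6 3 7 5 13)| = |(0 6 5 13 7 11 14 9)(1 2 3)| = 24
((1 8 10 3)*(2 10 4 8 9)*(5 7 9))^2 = (1 7 2 3 5 9 10)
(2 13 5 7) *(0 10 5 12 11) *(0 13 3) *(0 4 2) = (0 10 5 7)(2 3 4)(11 13 12) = [10, 1, 3, 4, 2, 7, 6, 0, 8, 9, 5, 13, 11, 12]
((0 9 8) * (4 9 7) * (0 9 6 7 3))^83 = ((0 3)(4 6 7)(8 9))^83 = (0 3)(4 7 6)(8 9)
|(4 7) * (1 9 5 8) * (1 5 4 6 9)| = 4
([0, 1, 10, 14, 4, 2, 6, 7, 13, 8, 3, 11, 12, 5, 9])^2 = (2 3 9 13)(5 10 14 8)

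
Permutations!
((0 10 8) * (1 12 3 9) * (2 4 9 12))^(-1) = (0 8 10)(1 9 4 2)(3 12)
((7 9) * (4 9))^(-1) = ((4 9 7))^(-1) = (4 7 9)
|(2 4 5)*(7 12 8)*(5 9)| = 12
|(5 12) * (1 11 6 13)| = 4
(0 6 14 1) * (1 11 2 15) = (0 6 14 11 2 15 1) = [6, 0, 15, 3, 4, 5, 14, 7, 8, 9, 10, 2, 12, 13, 11, 1]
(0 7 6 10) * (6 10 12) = [7, 1, 2, 3, 4, 5, 12, 10, 8, 9, 0, 11, 6] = (0 7 10)(6 12)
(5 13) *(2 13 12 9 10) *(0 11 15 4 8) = (0 11 15 4 8)(2 13 5 12 9 10) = [11, 1, 13, 3, 8, 12, 6, 7, 0, 10, 2, 15, 9, 5, 14, 4]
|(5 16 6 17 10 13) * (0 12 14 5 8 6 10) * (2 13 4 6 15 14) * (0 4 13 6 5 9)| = |(0 12 2 6 17 4 5 16 10 13 8 15 14 9)| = 14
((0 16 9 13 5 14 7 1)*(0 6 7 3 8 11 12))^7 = (0 8 5 16 11 14 9 12 3 13)(1 6 7) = ((0 16 9 13 5 14 3 8 11 12)(1 6 7))^7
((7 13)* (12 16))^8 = ((7 13)(12 16))^8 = (16)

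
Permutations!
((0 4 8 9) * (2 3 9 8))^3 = (0 3 4 9 2)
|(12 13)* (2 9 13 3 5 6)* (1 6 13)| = |(1 6 2 9)(3 5 13 12)| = 4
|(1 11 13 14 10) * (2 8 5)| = |(1 11 13 14 10)(2 8 5)| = 15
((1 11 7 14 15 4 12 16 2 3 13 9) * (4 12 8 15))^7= (1 12 11 16 7 2 14 3 4 13 8 9 15)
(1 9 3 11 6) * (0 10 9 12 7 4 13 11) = (0 10 9 3)(1 12 7 4 13 11 6) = [10, 12, 2, 0, 13, 5, 1, 4, 8, 3, 9, 6, 7, 11]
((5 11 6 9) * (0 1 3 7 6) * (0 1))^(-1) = (1 11 5 9 6 7 3)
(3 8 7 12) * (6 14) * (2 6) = (2 6 14)(3 8 7 12) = [0, 1, 6, 8, 4, 5, 14, 12, 7, 9, 10, 11, 3, 13, 2]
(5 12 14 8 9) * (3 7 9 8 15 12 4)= [0, 1, 2, 7, 3, 4, 6, 9, 8, 5, 10, 11, 14, 13, 15, 12]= (3 7 9 5 4)(12 14 15)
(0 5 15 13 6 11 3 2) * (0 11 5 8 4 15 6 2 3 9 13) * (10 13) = [8, 1, 11, 3, 15, 6, 5, 7, 4, 10, 13, 9, 12, 2, 14, 0] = (0 8 4 15)(2 11 9 10 13)(5 6)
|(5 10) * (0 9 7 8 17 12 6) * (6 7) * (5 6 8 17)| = 6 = |(0 9 8 5 10 6)(7 17 12)|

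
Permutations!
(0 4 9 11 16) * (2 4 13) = (0 13 2 4 9 11 16) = [13, 1, 4, 3, 9, 5, 6, 7, 8, 11, 10, 16, 12, 2, 14, 15, 0]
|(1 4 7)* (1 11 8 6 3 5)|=8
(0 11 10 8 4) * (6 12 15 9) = [11, 1, 2, 3, 0, 5, 12, 7, 4, 6, 8, 10, 15, 13, 14, 9] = (0 11 10 8 4)(6 12 15 9)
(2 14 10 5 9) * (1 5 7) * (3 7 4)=(1 5 9 2 14 10 4 3 7)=[0, 5, 14, 7, 3, 9, 6, 1, 8, 2, 4, 11, 12, 13, 10]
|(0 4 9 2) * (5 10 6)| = |(0 4 9 2)(5 10 6)| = 12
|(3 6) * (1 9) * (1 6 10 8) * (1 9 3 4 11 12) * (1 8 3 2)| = |(1 2)(3 10)(4 11 12 8 9 6)| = 6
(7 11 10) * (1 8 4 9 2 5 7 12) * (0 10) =(0 10 12 1 8 4 9 2 5 7 11) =[10, 8, 5, 3, 9, 7, 6, 11, 4, 2, 12, 0, 1]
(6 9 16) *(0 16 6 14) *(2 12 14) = (0 16 2 12 14)(6 9) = [16, 1, 12, 3, 4, 5, 9, 7, 8, 6, 10, 11, 14, 13, 0, 15, 2]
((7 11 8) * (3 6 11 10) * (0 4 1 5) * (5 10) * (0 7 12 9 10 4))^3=((1 4)(3 6 11 8 12 9 10)(5 7))^3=(1 4)(3 8 10 11 9 6 12)(5 7)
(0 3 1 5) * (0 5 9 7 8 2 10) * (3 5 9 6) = (0 5 9 7 8 2 10)(1 6 3) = [5, 6, 10, 1, 4, 9, 3, 8, 2, 7, 0]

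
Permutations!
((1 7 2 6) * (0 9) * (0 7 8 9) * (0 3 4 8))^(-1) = (0 1 6 2 7 9 8 4 3)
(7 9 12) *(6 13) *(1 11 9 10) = [0, 11, 2, 3, 4, 5, 13, 10, 8, 12, 1, 9, 7, 6] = (1 11 9 12 7 10)(6 13)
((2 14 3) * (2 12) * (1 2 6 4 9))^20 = (1 12)(2 6)(3 9)(4 14)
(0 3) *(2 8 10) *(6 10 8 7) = [3, 1, 7, 0, 4, 5, 10, 6, 8, 9, 2] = (0 3)(2 7 6 10)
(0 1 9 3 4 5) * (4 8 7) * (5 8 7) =(0 1 9 3 7 4 8 5) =[1, 9, 2, 7, 8, 0, 6, 4, 5, 3]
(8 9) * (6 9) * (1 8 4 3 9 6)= [0, 8, 2, 9, 3, 5, 6, 7, 1, 4]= (1 8)(3 9 4)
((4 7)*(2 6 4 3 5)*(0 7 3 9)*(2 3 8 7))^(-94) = (0 8 2 7 6 9 4)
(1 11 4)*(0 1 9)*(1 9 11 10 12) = (0 9)(1 10 12)(4 11) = [9, 10, 2, 3, 11, 5, 6, 7, 8, 0, 12, 4, 1]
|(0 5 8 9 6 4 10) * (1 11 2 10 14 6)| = |(0 5 8 9 1 11 2 10)(4 14 6)| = 24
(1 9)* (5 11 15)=(1 9)(5 11 15)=[0, 9, 2, 3, 4, 11, 6, 7, 8, 1, 10, 15, 12, 13, 14, 5]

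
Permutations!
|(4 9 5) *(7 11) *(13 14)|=|(4 9 5)(7 11)(13 14)|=6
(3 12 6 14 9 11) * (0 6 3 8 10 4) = [6, 1, 2, 12, 0, 5, 14, 7, 10, 11, 4, 8, 3, 13, 9] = (0 6 14 9 11 8 10 4)(3 12)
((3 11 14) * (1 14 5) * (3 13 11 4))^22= ((1 14 13 11 5)(3 4))^22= (1 13 5 14 11)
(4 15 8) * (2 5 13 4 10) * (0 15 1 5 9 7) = (0 15 8 10 2 9 7)(1 5 13 4) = [15, 5, 9, 3, 1, 13, 6, 0, 10, 7, 2, 11, 12, 4, 14, 8]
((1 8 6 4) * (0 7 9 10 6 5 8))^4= ((0 7 9 10 6 4 1)(5 8))^4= (0 6 7 4 9 1 10)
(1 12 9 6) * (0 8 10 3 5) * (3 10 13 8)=[3, 12, 2, 5, 4, 0, 1, 7, 13, 6, 10, 11, 9, 8]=(0 3 5)(1 12 9 6)(8 13)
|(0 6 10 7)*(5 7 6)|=|(0 5 7)(6 10)|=6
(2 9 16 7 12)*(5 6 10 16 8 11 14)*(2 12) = (2 9 8 11 14 5 6 10 16 7) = [0, 1, 9, 3, 4, 6, 10, 2, 11, 8, 16, 14, 12, 13, 5, 15, 7]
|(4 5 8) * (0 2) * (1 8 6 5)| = |(0 2)(1 8 4)(5 6)| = 6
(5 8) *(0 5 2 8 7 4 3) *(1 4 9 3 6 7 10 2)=(0 5 10 2 8 1 4 6 7 9 3)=[5, 4, 8, 0, 6, 10, 7, 9, 1, 3, 2]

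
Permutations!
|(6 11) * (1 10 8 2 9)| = 10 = |(1 10 8 2 9)(6 11)|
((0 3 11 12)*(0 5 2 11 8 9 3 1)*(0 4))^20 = ((0 1 4)(2 11 12 5)(3 8 9))^20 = (12)(0 4 1)(3 9 8)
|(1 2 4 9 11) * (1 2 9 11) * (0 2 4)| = 2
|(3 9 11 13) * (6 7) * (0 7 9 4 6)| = |(0 7)(3 4 6 9 11 13)| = 6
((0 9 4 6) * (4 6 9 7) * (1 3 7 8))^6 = ((0 8 1 3 7 4 9 6))^6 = (0 9 7 1)(3 8 6 4)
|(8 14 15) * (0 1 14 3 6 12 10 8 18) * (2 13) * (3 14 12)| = |(0 1 12 10 8 14 15 18)(2 13)(3 6)| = 8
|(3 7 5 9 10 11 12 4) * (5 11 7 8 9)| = 8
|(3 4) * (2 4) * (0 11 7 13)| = |(0 11 7 13)(2 4 3)| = 12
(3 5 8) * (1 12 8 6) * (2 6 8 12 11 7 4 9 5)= (12)(1 11 7 4 9 5 8 3 2 6)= [0, 11, 6, 2, 9, 8, 1, 4, 3, 5, 10, 7, 12]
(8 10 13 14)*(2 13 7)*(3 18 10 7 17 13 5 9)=(2 5 9 3 18 10 17 13 14 8 7)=[0, 1, 5, 18, 4, 9, 6, 2, 7, 3, 17, 11, 12, 14, 8, 15, 16, 13, 10]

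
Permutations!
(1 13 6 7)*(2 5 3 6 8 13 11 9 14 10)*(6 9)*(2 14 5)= (1 11 6 7)(3 9 5)(8 13)(10 14)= [0, 11, 2, 9, 4, 3, 7, 1, 13, 5, 14, 6, 12, 8, 10]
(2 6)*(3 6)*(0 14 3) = [14, 1, 0, 6, 4, 5, 2, 7, 8, 9, 10, 11, 12, 13, 3] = (0 14 3 6 2)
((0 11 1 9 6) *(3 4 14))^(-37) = (0 9 11 6 1)(3 14 4)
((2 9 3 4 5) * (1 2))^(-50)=((1 2 9 3 4 5))^(-50)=(1 4 9)(2 5 3)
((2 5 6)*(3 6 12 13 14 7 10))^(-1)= (2 6 3 10 7 14 13 12 5)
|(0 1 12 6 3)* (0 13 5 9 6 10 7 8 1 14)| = |(0 14)(1 12 10 7 8)(3 13 5 9 6)| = 10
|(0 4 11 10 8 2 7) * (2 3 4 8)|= 8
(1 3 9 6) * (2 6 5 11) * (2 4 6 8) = (1 3 9 5 11 4 6)(2 8) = [0, 3, 8, 9, 6, 11, 1, 7, 2, 5, 10, 4]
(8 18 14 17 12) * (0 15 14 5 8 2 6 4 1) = (0 15 14 17 12 2 6 4 1)(5 8 18) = [15, 0, 6, 3, 1, 8, 4, 7, 18, 9, 10, 11, 2, 13, 17, 14, 16, 12, 5]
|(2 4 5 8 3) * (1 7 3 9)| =8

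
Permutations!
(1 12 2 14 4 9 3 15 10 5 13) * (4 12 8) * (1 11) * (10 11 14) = (1 8 4 9 3 15 11)(2 10 5 13 14 12) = [0, 8, 10, 15, 9, 13, 6, 7, 4, 3, 5, 1, 2, 14, 12, 11]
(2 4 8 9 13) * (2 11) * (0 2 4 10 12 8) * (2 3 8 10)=(0 3 8 9 13 11 4)(10 12)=[3, 1, 2, 8, 0, 5, 6, 7, 9, 13, 12, 4, 10, 11]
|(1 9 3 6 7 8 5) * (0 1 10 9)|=14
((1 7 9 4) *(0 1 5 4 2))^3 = (0 9 1 2 7)(4 5)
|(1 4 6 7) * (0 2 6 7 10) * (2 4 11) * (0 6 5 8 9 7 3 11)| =|(0 4 3 11 2 5 8 9 7 1)(6 10)| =10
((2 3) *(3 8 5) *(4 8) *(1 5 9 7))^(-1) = (1 7 9 8 4 2 3 5)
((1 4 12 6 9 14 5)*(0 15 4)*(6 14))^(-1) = ((0 15 4 12 14 5 1)(6 9))^(-1) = (0 1 5 14 12 4 15)(6 9)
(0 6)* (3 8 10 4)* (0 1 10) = (0 6 1 10 4 3 8) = [6, 10, 2, 8, 3, 5, 1, 7, 0, 9, 4]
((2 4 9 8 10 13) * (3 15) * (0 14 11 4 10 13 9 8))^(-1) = (0 9 10 2 13 8 4 11 14)(3 15)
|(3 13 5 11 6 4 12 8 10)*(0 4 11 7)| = 18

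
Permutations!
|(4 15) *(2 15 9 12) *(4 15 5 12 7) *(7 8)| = |(15)(2 5 12)(4 9 8 7)| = 12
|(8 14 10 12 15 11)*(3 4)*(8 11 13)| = 6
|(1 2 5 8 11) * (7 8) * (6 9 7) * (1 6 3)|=20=|(1 2 5 3)(6 9 7 8 11)|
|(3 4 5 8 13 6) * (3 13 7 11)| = |(3 4 5 8 7 11)(6 13)| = 6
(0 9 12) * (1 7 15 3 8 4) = [9, 7, 2, 8, 1, 5, 6, 15, 4, 12, 10, 11, 0, 13, 14, 3] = (0 9 12)(1 7 15 3 8 4)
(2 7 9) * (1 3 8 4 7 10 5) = (1 3 8 4 7 9 2 10 5) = [0, 3, 10, 8, 7, 1, 6, 9, 4, 2, 5]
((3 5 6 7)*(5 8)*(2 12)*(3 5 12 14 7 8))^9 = (2 7 6 12 14 5 8)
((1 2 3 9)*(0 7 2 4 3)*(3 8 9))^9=((0 7 2)(1 4 8 9))^9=(1 4 8 9)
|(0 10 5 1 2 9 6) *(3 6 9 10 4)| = |(0 4 3 6)(1 2 10 5)| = 4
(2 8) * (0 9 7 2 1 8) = (0 9 7 2)(1 8) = [9, 8, 0, 3, 4, 5, 6, 2, 1, 7]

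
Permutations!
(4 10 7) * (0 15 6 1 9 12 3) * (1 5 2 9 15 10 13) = (0 10 7 4 13 1 15 6 5 2 9 12 3) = [10, 15, 9, 0, 13, 2, 5, 4, 8, 12, 7, 11, 3, 1, 14, 6]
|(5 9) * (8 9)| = |(5 8 9)| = 3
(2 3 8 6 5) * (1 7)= [0, 7, 3, 8, 4, 2, 5, 1, 6]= (1 7)(2 3 8 6 5)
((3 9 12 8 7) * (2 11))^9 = (2 11)(3 7 8 12 9)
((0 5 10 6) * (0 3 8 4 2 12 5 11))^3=(0 11)(2 10 8 12 6 4 5 3)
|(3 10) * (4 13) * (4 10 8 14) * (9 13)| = 7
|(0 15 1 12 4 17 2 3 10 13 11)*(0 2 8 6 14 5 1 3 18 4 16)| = 17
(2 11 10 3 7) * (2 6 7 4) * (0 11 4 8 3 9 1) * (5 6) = (0 11 10 9 1)(2 4)(3 8)(5 6 7) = [11, 0, 4, 8, 2, 6, 7, 5, 3, 1, 9, 10]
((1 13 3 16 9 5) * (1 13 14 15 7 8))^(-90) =((1 14 15 7 8)(3 16 9 5 13))^(-90) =(16)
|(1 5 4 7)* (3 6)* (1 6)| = |(1 5 4 7 6 3)| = 6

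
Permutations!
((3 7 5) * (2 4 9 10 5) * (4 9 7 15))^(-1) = (2 7 4 15 3 5 10 9)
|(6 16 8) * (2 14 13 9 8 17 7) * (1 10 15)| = |(1 10 15)(2 14 13 9 8 6 16 17 7)| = 9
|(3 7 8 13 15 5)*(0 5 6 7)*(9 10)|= 30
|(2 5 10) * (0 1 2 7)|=|(0 1 2 5 10 7)|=6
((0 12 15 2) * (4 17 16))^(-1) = ((0 12 15 2)(4 17 16))^(-1) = (0 2 15 12)(4 16 17)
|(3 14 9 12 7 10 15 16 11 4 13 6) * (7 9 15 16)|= 10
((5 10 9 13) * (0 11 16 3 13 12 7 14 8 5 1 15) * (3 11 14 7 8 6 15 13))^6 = (16)(0 6)(5 10 9 12 8)(14 15)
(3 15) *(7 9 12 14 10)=[0, 1, 2, 15, 4, 5, 6, 9, 8, 12, 7, 11, 14, 13, 10, 3]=(3 15)(7 9 12 14 10)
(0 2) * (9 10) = [2, 1, 0, 3, 4, 5, 6, 7, 8, 10, 9] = (0 2)(9 10)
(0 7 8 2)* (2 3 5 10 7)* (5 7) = [2, 1, 0, 7, 4, 10, 6, 8, 3, 9, 5] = (0 2)(3 7 8)(5 10)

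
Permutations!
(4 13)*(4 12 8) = (4 13 12 8) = [0, 1, 2, 3, 13, 5, 6, 7, 4, 9, 10, 11, 8, 12]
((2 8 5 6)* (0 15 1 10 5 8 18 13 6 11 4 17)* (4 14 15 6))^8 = ((0 6 2 18 13 4 17)(1 10 5 11 14 15))^8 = (0 6 2 18 13 4 17)(1 5 14)(10 11 15)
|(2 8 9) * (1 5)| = 6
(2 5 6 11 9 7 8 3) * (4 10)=(2 5 6 11 9 7 8 3)(4 10)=[0, 1, 5, 2, 10, 6, 11, 8, 3, 7, 4, 9]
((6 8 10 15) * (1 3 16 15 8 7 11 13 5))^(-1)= ((1 3 16 15 6 7 11 13 5)(8 10))^(-1)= (1 5 13 11 7 6 15 16 3)(8 10)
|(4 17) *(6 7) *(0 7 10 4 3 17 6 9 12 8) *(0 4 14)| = 18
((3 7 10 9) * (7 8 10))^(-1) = (3 9 10 8)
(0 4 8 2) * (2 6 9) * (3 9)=(0 4 8 6 3 9 2)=[4, 1, 0, 9, 8, 5, 3, 7, 6, 2]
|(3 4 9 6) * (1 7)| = 4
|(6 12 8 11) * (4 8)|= 5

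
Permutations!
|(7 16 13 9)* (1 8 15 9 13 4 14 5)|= 9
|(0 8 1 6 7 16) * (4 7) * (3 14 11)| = 21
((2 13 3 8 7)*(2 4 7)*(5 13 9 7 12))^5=(2 5 9 13 7 3 4 8 12)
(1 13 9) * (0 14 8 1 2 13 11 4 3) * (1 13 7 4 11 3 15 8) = (0 14 1 3)(2 7 4 15 8 13 9) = [14, 3, 7, 0, 15, 5, 6, 4, 13, 2, 10, 11, 12, 9, 1, 8]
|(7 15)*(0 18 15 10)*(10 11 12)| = 7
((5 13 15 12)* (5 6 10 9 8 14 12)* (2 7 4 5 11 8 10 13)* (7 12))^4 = (2 15 7 12 11 4 6 8 5 13 14)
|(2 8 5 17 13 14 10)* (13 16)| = |(2 8 5 17 16 13 14 10)| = 8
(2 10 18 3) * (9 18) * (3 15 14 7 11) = (2 10 9 18 15 14 7 11 3) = [0, 1, 10, 2, 4, 5, 6, 11, 8, 18, 9, 3, 12, 13, 7, 14, 16, 17, 15]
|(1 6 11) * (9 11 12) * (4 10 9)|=7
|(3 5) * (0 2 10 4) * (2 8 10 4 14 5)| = |(0 8 10 14 5 3 2 4)| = 8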